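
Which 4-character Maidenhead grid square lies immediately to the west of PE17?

PE07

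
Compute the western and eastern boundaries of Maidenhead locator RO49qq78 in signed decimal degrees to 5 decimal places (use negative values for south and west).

169.39167, 169.40000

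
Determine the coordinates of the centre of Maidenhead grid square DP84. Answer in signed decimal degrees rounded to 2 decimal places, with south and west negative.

64.50, -103.00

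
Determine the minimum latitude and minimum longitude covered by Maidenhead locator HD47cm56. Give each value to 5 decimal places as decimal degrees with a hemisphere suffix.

52.47500° S, 31.79167° W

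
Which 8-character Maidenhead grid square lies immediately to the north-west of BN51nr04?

BN51mr95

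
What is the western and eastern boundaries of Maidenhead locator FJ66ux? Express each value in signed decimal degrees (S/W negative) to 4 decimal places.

Field F=5, J=9: +5·20° lon, +9·10° lat → SW at lon -80°, lat 0°.
Square 6, 6: +6·2° lon, +6·1° lat → SW at lon -68°, lat 6°.
Subsquare u=20, x=23: +20·0.0833333° lon, +23·0.0416667° lat → SW at lon -66.3333°, lat 6.95833°.
Cell spans 0.0833333° lon × 0.0416667° lat.
west -66.3333, east -66.2500.

-66.3333, -66.2500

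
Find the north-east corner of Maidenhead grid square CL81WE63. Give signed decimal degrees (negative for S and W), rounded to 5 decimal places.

Field C=2, L=11: +2·20° lon, +11·10° lat → SW at lon -140°, lat 20°.
Square 8, 1: +8·2° lon, +1·1° lat → SW at lon -124°, lat 21°.
Subsquare w=22, e=4: +22·0.0833333° lon, +4·0.0416667° lat → SW at lon -122.167°, lat 21.1667°.
Extended square 6, 3: +6·0.00833333° lon, +3·0.00416667° lat → SW at lon -122.117°, lat 21.1792°.
Cell spans 0.00833333° lon × 0.00416667° lat. NE corner is SW corner plus one full cell.
latitude 21.18333, longitude -122.10833.

21.18333, -122.10833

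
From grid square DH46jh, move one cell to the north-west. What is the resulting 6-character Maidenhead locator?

Longitude subsquare j = 9; −1 → 8 = i.
Latitude subsquare h = 7; +1 → 8 = i.

DH46ii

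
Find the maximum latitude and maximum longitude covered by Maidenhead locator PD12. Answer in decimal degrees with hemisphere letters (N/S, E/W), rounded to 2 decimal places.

57.00° S, 124.00° E

Field P=15, D=3: +15·20° lon, +3·10° lat → SW at lon 120°, lat -60°.
Square 1, 2: +1·2° lon, +2·1° lat → SW at lon 122°, lat -58°.
Cell spans 2° lon × 1° lat. NE corner is SW corner plus one full cell.
latitude 57.00° S, longitude 124.00° E.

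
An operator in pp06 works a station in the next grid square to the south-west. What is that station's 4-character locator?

Longitude square 0; −1 → -1, wraps to 9, carry into field.
Longitude field P = 15; −1 → 14 = O.
Latitude square 6; −1 → 5.

OP95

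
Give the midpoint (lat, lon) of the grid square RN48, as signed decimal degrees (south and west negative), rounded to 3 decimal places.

Field R=17, N=13: +17·20° lon, +13·10° lat → SW at lon 160°, lat 40°.
Square 4, 8: +4·2° lon, +8·1° lat → SW at lon 168°, lat 48°.
Cell spans 2° lon × 1° lat. Centre is SW corner plus half of each.
latitude 48.500, longitude 169.000.

48.500, 169.000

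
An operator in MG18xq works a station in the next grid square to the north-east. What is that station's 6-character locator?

MG28ar

Longitude subsquare x = 23; +1 → 24, wraps to 0 = a, carry into square.
Longitude square 1; +1 → 2.
Latitude subsquare q = 16; +1 → 17 = r.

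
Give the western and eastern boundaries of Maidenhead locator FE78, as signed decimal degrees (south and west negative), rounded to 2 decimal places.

-66.00, -64.00

Field F=5, E=4: +5·20° lon, +4·10° lat → SW at lon -80°, lat -50°.
Square 7, 8: +7·2° lon, +8·1° lat → SW at lon -66°, lat -42°.
Cell spans 2° lon × 1° lat.
west -66.00, east -64.00.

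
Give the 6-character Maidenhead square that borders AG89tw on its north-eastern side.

AG89ux

Longitude subsquare t = 19; +1 → 20 = u.
Latitude subsquare w = 22; +1 → 23 = x.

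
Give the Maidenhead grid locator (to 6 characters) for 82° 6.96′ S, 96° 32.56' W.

Offset from 180°W / 90°S: lon 83.4573°, lat 7.8840°.
Field: 83.4573/20 → 4 → E, 7.8840/10 → 0 → A; chars EA.
Square: 3.4573/2 → 1, 7.8840/1 → 7; chars 17.
Subsquare: 1.4573/0.0833333 → 17 → r, 0.8840/0.0416667 → 21 → v; chars rv.

EA17rv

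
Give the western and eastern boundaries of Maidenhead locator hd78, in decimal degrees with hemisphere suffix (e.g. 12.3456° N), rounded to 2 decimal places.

Field H=7, D=3: +7·20° lon, +3·10° lat → SW at lon -40°, lat -60°.
Square 7, 8: +7·2° lon, +8·1° lat → SW at lon -26°, lat -52°.
Cell spans 2° lon × 1° lat.
west 26.00° W, east 24.00° W.

26.00° W, 24.00° W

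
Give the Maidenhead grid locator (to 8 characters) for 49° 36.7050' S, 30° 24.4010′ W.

HE40tj13

Add 180° to longitude and 90° to latitude: 149.59332, 40.38825.
Field (20°×10°, letters A–R): lon ⌊149.59332/20⌋ = 7 → H; lat ⌊40.38825/10⌋ = 4 → E.
Square (2°×1°, digits 0–9): lon ⌊9.59332/2⌋ = 4; lat ⌊0.38825/1⌋ = 0.
Subsquare (5′×2.5′, letters a–x): lon ⌊1.59332/0.0833333⌋ = 19 → t; lat ⌊0.38825/0.0416667⌋ = 9 → j.
Extended square (30″×15″, digits 0–9): lon ⌊0.00998/0.00833333⌋ = 1; lat ⌊0.01325/0.00416667⌋ = 3.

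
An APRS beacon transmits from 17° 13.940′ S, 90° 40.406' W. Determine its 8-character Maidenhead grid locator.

EH42ps94

Add 180° to longitude and 90° to latitude: 89.32657, 72.76767.
Field: 89.32657/20 → 4 → E, 72.76767/10 → 7 → H; chars EH.
Square: 9.32657/2 → 4, 2.76767/1 → 2; chars 42.
Subsquare: 1.32657/0.0833333 → 15 → p, 0.76767/0.0416667 → 18 → s; chars ps.
Extended square: 0.07657/0.00833333 → 9, 0.01767/0.00416667 → 4; chars 94.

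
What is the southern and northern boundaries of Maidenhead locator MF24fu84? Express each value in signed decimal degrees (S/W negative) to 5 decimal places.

-35.15000, -35.14583

Field M=12, F=5: +12·20° lon, +5·10° lat → SW at lon 60°, lat -40°.
Square 2, 4: +2·2° lon, +4·1° lat → SW at lon 64°, lat -36°.
Subsquare f=5, u=20: +5·0.0833333° lon, +20·0.0416667° lat → SW at lon 64.4167°, lat -35.1667°.
Extended square 8, 4: +8·0.00833333° lon, +4·0.00416667° lat → SW at lon 64.4833°, lat -35.15°.
Cell spans 0.00833333° lon × 0.00416667° lat.
south -35.15000, north -35.14583.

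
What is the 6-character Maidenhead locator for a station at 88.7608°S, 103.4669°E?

OA11rf

Add 180° to longitude and 90° to latitude: 283.4669, 1.2392.
Field (20°×10°, letters A–R): 283.4669/20 → 14 → O, 1.2392/10 → 0 → A; chars OA.
Square (2°×1°, digits 0–9): 3.4669/2 → 1, 1.2392/1 → 1; chars 11.
Subsquare (5′×2.5′, letters a–x): 1.4669/0.0833333 → 17 → r, 0.2392/0.0416667 → 5 → f; chars rf.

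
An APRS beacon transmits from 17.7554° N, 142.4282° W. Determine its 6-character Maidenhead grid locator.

BK87ss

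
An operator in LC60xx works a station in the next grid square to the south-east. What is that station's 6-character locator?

LC70aw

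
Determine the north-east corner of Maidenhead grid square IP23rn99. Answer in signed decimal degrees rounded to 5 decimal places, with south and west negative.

Field I=8, P=15: +8·20° lon, +15·10° lat → SW at lon -20°, lat 60°.
Square 2, 3: +2·2° lon, +3·1° lat → SW at lon -16°, lat 63°.
Subsquare r=17, n=13: +17·0.0833333° lon, +13·0.0416667° lat → SW at lon -14.5833°, lat 63.5417°.
Extended square 9, 9: +9·0.00833333° lon, +9·0.00416667° lat → SW at lon -14.5083°, lat 63.5792°.
Cell spans 0.00833333° lon × 0.00416667° lat. NE corner is SW corner plus one full cell.
latitude 63.58333, longitude -14.50000.

63.58333, -14.50000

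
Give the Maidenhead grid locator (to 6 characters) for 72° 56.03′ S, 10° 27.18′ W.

Offset from 180°W / 90°S: lon 169.5470°, lat 17.0662°.
Field: 169.5470/20 → 8 → I, 17.0662/10 → 1 → B; chars IB.
Square: 9.5470/2 → 4, 7.0662/1 → 7; chars 47.
Subsquare: 1.5470/0.0833333 → 18 → s, 0.0662/0.0416667 → 1 → b; chars sb.

IB47sb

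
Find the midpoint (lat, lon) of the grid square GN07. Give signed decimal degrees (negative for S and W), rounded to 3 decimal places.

47.500, -59.000

Field G=6, N=13: +6·20° lon, +13·10° lat → SW at lon -60°, lat 40°.
Square 0, 7: +0·2° lon, +7·1° lat → SW at lon -60°, lat 47°.
Cell spans 2° lon × 1° lat. Centre is SW corner plus half of each.
latitude 47.500, longitude -59.000.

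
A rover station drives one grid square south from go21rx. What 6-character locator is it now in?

GO21rw

Latitude subsquare x = 23; −1 → 22 = w.
The longitude characters are unchanged.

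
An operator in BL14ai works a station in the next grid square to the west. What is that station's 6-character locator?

BL04xi

Longitude subsquare a = 0; −1 → -1, wraps to 23 = x, carry into square.
Longitude square 1; −1 → 0.
The latitude characters are unchanged.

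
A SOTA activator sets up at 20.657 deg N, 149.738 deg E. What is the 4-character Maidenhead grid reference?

QL40

Add 180° to longitude and 90° to latitude: 329.74, 110.66.
Field (20°×10°, letters A–R): 329.74/20 → 16 → Q, 110.66/10 → 11 → L; chars QL.
Square (2°×1°, digits 0–9): 9.74/2 → 4, 0.66/1 → 0; chars 40.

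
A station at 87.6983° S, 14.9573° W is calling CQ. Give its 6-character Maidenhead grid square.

IA22mh

Offset from 180°W / 90°S: lon 165.0427°, lat 2.3017°.
Field: lon ⌊165.0427/20⌋ = 8 → I; lat ⌊2.3017/10⌋ = 0 → A.
Square: lon ⌊5.0427/2⌋ = 2; lat ⌊2.3017/1⌋ = 2.
Subsquare: lon ⌊1.0427/0.0833333⌋ = 12 → m; lat ⌊0.3017/0.0416667⌋ = 7 → h.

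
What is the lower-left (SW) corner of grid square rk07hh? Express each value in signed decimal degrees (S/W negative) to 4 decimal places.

Field R=17, K=10: +17·20° lon, +10·10° lat → SW at lon 160°, lat 10°.
Square 0, 7: +0·2° lon, +7·1° lat → SW at lon 160°, lat 17°.
Subsquare h=7, h=7: +7·0.0833333° lon, +7·0.0416667° lat → SW at lon 160.583°, lat 17.2917°.
latitude 17.2917, longitude 160.5833.

17.2917, 160.5833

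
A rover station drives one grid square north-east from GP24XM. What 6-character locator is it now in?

GP34an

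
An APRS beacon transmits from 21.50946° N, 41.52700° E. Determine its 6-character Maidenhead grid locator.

LL01sm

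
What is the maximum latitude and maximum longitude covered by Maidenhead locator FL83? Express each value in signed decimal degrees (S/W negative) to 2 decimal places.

Field F=5, L=11: +5·20° lon, +11·10° lat → SW at lon -80°, lat 20°.
Square 8, 3: +8·2° lon, +3·1° lat → SW at lon -64°, lat 23°.
Cell spans 2° lon × 1° lat. NE corner is SW corner plus one full cell.
latitude 24.00, longitude -62.00.

24.00, -62.00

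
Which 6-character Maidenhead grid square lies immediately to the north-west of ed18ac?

ED08xd

Longitude subsquare a = 0; −1 → -1, wraps to 23 = x, carry into square.
Longitude square 1; −1 → 0.
Latitude subsquare c = 2; +1 → 3 = d.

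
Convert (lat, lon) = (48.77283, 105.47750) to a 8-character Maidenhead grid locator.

Add 180° to longitude and 90° to latitude: 285.47750, 138.77283.
Field: 285.47750/20 → 14 → O, 138.77283/10 → 13 → N; chars ON.
Square: 5.47750/2 → 2, 8.77283/1 → 8; chars 28.
Subsquare: 1.47750/0.0833333 → 17 → r, 0.77283/0.0416667 → 18 → s; chars rs.
Extended square: 0.06083/0.00833333 → 7, 0.02283/0.00416667 → 5; chars 75.

ON28rs75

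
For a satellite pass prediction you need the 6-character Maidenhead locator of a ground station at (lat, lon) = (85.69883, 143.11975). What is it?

Add 180° to longitude and 90° to latitude: 323.1198, 175.6988.
Field: lon ⌊323.1198/20⌋ = 16 → Q; lat ⌊175.6988/10⌋ = 17 → R.
Square: lon ⌊3.1198/2⌋ = 1; lat ⌊5.6988/1⌋ = 5.
Subsquare: lon ⌊1.1198/0.0833333⌋ = 13 → n; lat ⌊0.6988/0.0416667⌋ = 16 → q.

QR15nq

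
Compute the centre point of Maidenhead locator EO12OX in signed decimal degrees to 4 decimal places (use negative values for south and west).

Field E=4, O=14: +4·20° lon, +14·10° lat → SW at lon -100°, lat 50°.
Square 1, 2: +1·2° lon, +2·1° lat → SW at lon -98°, lat 52°.
Subsquare o=14, x=23: +14·0.0833333° lon, +23·0.0416667° lat → SW at lon -96.8333°, lat 52.9583°.
Cell spans 0.0833333° lon × 0.0416667° lat. Centre is SW corner plus half of each.
latitude 52.9792, longitude -96.7917.

52.9792, -96.7917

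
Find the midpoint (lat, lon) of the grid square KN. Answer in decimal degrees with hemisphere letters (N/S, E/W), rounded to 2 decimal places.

45.00° N, 30.00° E

Field K=10, N=13: +10·20° lon, +13·10° lat → SW at lon 20°, lat 40°.
Cell spans 20° lon × 10° lat. Centre is SW corner plus half of each.
latitude 45.00° N, longitude 30.00° E.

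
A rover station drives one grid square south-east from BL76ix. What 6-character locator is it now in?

BL76jw

Longitude subsquare i = 8; +1 → 9 = j.
Latitude subsquare x = 23; −1 → 22 = w.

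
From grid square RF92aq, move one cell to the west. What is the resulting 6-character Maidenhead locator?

Longitude subsquare a = 0; −1 → -1, wraps to 23 = x, carry into square.
Longitude square 9; −1 → 8.
The latitude characters are unchanged.

RF82xq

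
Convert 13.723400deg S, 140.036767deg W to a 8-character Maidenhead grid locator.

Add 180° to longitude and 90° to latitude: 39.96323, 76.27660.
Field (20°×10°, letters A–R): lon ⌊39.96323/20⌋ = 1 → B; lat ⌊76.27660/10⌋ = 7 → H.
Square (2°×1°, digits 0–9): lon ⌊19.96323/2⌋ = 9; lat ⌊6.27660/1⌋ = 6.
Subsquare (5′×2.5′, letters a–x): lon ⌊1.96323/0.0833333⌋ = 23 → x; lat ⌊0.27660/0.0416667⌋ = 6 → g.
Extended square (30″×15″, digits 0–9): lon ⌊0.04657/0.00833333⌋ = 5; lat ⌊0.02660/0.00416667⌋ = 6.

BH96xg56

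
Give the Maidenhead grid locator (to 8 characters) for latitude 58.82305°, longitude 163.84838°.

Shift to the Maidenhead origin (180°W, 90°S): lon 343.84838, lat 148.82305.
Field (20°×10°, letters A–R): 343.84838/20 → 17 → R, 148.82305/10 → 14 → O; chars RO.
Square (2°×1°, digits 0–9): 3.84838/2 → 1, 8.82305/1 → 8; chars 18.
Subsquare (5′×2.5′, letters a–x): 1.84838/0.0833333 → 22 → w, 0.82305/0.0416667 → 19 → t; chars wt.
Extended square (30″×15″, digits 0–9): 0.01505/0.00833333 → 1, 0.03138/0.00416667 → 7; chars 17.

RO18wt17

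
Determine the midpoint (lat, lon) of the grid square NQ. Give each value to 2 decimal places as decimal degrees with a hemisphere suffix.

75.00° N, 90.00° E

Field N=13, Q=16: +13·20° lon, +16·10° lat → SW at lon 80°, lat 70°.
Cell spans 20° lon × 10° lat. Centre is SW corner plus half of each.
latitude 75.00° N, longitude 90.00° E.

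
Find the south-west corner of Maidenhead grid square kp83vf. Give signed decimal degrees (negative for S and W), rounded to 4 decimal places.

63.2083, 37.7500

Field K=10, P=15: +10·20° lon, +15·10° lat → SW at lon 20°, lat 60°.
Square 8, 3: +8·2° lon, +3·1° lat → SW at lon 36°, lat 63°.
Subsquare v=21, f=5: +21·0.0833333° lon, +5·0.0416667° lat → SW at lon 37.75°, lat 63.2083°.
latitude 63.2083, longitude 37.7500.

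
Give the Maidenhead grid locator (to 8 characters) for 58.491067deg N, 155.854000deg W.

Offset from 180°W / 90°S: lon 24.14600°, lat 148.49107°.
Field: 24.14600/20 → 1 → B, 148.49107/10 → 14 → O; chars BO.
Square: 4.14600/2 → 2, 8.49107/1 → 8; chars 28.
Subsquare: 0.14600/0.0833333 → 1 → b, 0.49107/0.0416667 → 11 → l; chars bl.
Extended square: 0.06267/0.00833333 → 7, 0.03273/0.00416667 → 7; chars 77.

BO28bl77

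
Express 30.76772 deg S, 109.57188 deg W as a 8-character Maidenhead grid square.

DF59ff15

Shift to the Maidenhead origin (180°W, 90°S): lon 70.42812, lat 59.23228.
Field: 70.42812/20 → 3 → D, 59.23228/10 → 5 → F; chars DF.
Square: 10.42812/2 → 5, 9.23228/1 → 9; chars 59.
Subsquare: 0.42812/0.0833333 → 5 → f, 0.23228/0.0416667 → 5 → f; chars ff.
Extended square: 0.01145/0.00833333 → 1, 0.02395/0.00416667 → 5; chars 15.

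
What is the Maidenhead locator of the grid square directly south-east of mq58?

MQ67

Longitude square 5; +1 → 6.
Latitude square 8; −1 → 7.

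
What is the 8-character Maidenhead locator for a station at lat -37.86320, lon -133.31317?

CF32id22

Offset from 180°W / 90°S: lon 46.68683°, lat 52.13680°.
Field (20°×10°, letters A–R): lon ⌊46.68683/20⌋ = 2 → C; lat ⌊52.13680/10⌋ = 5 → F.
Square (2°×1°, digits 0–9): lon ⌊6.68683/2⌋ = 3; lat ⌊2.13680/1⌋ = 2.
Subsquare (5′×2.5′, letters a–x): lon ⌊0.68683/0.0833333⌋ = 8 → i; lat ⌊0.13680/0.0416667⌋ = 3 → d.
Extended square (30″×15″, digits 0–9): lon ⌊0.02016/0.00833333⌋ = 2; lat ⌊0.01180/0.00416667⌋ = 2.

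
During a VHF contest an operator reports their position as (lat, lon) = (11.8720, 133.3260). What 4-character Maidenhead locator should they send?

PK61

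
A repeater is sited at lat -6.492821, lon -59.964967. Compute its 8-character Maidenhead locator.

GI03am41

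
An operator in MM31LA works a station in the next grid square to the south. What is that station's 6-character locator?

MM30lx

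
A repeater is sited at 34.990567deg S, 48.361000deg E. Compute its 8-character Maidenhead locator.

LF45ea32

Shift to the Maidenhead origin (180°W, 90°S): lon 228.36100, lat 55.00943.
Field (20°×10°, letters A–R): 228.36100/20 → 11 → L, 55.00943/10 → 5 → F; chars LF.
Square (2°×1°, digits 0–9): 8.36100/2 → 4, 5.00943/1 → 5; chars 45.
Subsquare (5′×2.5′, letters a–x): 0.36100/0.0833333 → 4 → e, 0.00943/0.0416667 → 0 → a; chars ea.
Extended square (30″×15″, digits 0–9): 0.02767/0.00833333 → 3, 0.00943/0.00416667 → 2; chars 32.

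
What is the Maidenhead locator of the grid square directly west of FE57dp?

Longitude subsquare d = 3; −1 → 2 = c.
The latitude characters are unchanged.

FE57cp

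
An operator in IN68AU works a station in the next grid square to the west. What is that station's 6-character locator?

Longitude subsquare a = 0; −1 → -1, wraps to 23 = x, carry into square.
Longitude square 6; −1 → 5.
The latitude characters are unchanged.

IN58xu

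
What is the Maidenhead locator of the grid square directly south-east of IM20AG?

IM20bf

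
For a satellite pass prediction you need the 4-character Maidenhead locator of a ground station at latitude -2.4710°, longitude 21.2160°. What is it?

KI07

Add 180° to longitude and 90° to latitude: 201.22, 87.53.
Field: lon ⌊201.22/20⌋ = 10 → K; lat ⌊87.53/10⌋ = 8 → I.
Square: lon ⌊1.22/2⌋ = 0; lat ⌊7.53/1⌋ = 7.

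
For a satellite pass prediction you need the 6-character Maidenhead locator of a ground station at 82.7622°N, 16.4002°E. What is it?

Shift to the Maidenhead origin (180°W, 90°S): lon 196.4002, lat 172.7622.
Field (20°×10°, letters A–R): 196.4002/20 → 9 → J, 172.7622/10 → 17 → R; chars JR.
Square (2°×1°, digits 0–9): 16.4002/2 → 8, 2.7622/1 → 2; chars 82.
Subsquare (5′×2.5′, letters a–x): 0.4002/0.0833333 → 4 → e, 0.7622/0.0416667 → 18 → s; chars es.

JR82es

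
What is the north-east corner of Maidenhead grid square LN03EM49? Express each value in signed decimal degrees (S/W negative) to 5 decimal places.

43.54167, 40.37500

Field L=11, N=13: +11·20° lon, +13·10° lat → SW at lon 40°, lat 40°.
Square 0, 3: +0·2° lon, +3·1° lat → SW at lon 40°, lat 43°.
Subsquare e=4, m=12: +4·0.0833333° lon, +12·0.0416667° lat → SW at lon 40.3333°, lat 43.5°.
Extended square 4, 9: +4·0.00833333° lon, +9·0.00416667° lat → SW at lon 40.3667°, lat 43.5375°.
Cell spans 0.00833333° lon × 0.00416667° lat. NE corner is SW corner plus one full cell.
latitude 43.54167, longitude 40.37500.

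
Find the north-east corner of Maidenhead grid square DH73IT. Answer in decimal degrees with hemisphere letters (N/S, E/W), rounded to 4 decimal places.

Field D=3, H=7: +3·20° lon, +7·10° lat → SW at lon -120°, lat -20°.
Square 7, 3: +7·2° lon, +3·1° lat → SW at lon -106°, lat -17°.
Subsquare i=8, t=19: +8·0.0833333° lon, +19·0.0416667° lat → SW at lon -105.333°, lat -16.2083°.
Cell spans 0.0833333° lon × 0.0416667° lat. NE corner is SW corner plus one full cell.
latitude 16.1667° S, longitude 105.2500° W.

16.1667° S, 105.2500° W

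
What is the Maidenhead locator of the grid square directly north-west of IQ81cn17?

IQ81cn08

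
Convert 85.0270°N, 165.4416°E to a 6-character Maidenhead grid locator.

RR25ra

Shift to the Maidenhead origin (180°W, 90°S): lon 345.4416, lat 175.0270.
Field: 345.4416/20 → 17 → R, 175.0270/10 → 17 → R; chars RR.
Square: 5.4416/2 → 2, 5.0270/1 → 5; chars 25.
Subsquare: 1.4416/0.0833333 → 17 → r, 0.0270/0.0416667 → 0 → a; chars ra.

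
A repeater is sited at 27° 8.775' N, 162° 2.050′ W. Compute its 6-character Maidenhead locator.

AL87xd

Shift to the Maidenhead origin (180°W, 90°S): lon 17.9658, lat 117.1462.
Field: lon ⌊17.9658/20⌋ = 0 → A; lat ⌊117.1462/10⌋ = 11 → L.
Square: lon ⌊17.9658/2⌋ = 8; lat ⌊7.1462/1⌋ = 7.
Subsquare: lon ⌊1.9658/0.0833333⌋ = 23 → x; lat ⌊0.1462/0.0416667⌋ = 3 → d.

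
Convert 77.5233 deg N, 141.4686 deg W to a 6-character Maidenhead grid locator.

Add 180° to longitude and 90° to latitude: 38.5314, 167.5233.
Field: lon ⌊38.5314/20⌋ = 1 → B; lat ⌊167.5233/10⌋ = 16 → Q.
Square: lon ⌊18.5314/2⌋ = 9; lat ⌊7.5233/1⌋ = 7.
Subsquare: lon ⌊0.5314/0.0833333⌋ = 6 → g; lat ⌊0.5233/0.0416667⌋ = 12 → m.

BQ97gm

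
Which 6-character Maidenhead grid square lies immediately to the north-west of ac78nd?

AC78me

Longitude subsquare n = 13; −1 → 12 = m.
Latitude subsquare d = 3; +1 → 4 = e.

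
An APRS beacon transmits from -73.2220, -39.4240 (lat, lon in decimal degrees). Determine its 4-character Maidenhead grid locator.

HB06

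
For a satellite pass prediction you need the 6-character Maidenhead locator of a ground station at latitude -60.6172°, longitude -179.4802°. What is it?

AC09gj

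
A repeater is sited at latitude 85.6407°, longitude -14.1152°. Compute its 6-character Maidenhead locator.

IR25wp

Add 180° to longitude and 90° to latitude: 165.8848, 175.6407.
Field: 165.8848/20 → 8 → I, 175.6407/10 → 17 → R; chars IR.
Square: 5.8848/2 → 2, 5.6407/1 → 5; chars 25.
Subsquare: 1.8848/0.0833333 → 22 → w, 0.6407/0.0416667 → 15 → p; chars wp.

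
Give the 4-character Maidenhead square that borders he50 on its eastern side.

HE60

Longitude square 5; +1 → 6.
The latitude characters are unchanged.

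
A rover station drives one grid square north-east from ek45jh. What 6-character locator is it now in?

EK45ki

Longitude subsquare j = 9; +1 → 10 = k.
Latitude subsquare h = 7; +1 → 8 = i.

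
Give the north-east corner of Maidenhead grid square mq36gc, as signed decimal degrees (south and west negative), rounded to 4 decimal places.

76.1250, 66.5833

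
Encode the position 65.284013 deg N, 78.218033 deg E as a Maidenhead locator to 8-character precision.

MP95cg68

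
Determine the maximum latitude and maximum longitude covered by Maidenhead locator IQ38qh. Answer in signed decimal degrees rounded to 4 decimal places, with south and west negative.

78.3333, -12.5833

Field I=8, Q=16: +8·20° lon, +16·10° lat → SW at lon -20°, lat 70°.
Square 3, 8: +3·2° lon, +8·1° lat → SW at lon -14°, lat 78°.
Subsquare q=16, h=7: +16·0.0833333° lon, +7·0.0416667° lat → SW at lon -12.6667°, lat 78.2917°.
Cell spans 0.0833333° lon × 0.0416667° lat. NE corner is SW corner plus one full cell.
latitude 78.3333, longitude -12.5833.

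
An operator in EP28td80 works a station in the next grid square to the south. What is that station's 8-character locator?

EP28tc89

Latitude extended square 0; −1 → -1, wraps to 9, carry into subsquare.
Latitude subsquare d = 3; −1 → 2 = c.
The longitude characters are unchanged.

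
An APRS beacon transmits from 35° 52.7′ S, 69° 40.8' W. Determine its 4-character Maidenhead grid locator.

Add 180° to longitude and 90° to latitude: 110.32, 54.12.
Field (20°×10°, letters A–R): 110.32/20 → 5 → F, 54.12/10 → 5 → F; chars FF.
Square (2°×1°, digits 0–9): 10.32/2 → 5, 4.12/1 → 4; chars 54.

FF54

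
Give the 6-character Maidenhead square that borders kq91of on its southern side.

KQ91oe

Latitude subsquare f = 5; −1 → 4 = e.
The longitude characters are unchanged.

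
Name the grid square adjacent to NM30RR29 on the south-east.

NM30rr38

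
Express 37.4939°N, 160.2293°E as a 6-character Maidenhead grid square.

RM07cl

Add 180° to longitude and 90° to latitude: 340.2293, 127.4939.
Field: 340.2293/20 → 17 → R, 127.4939/10 → 12 → M; chars RM.
Square: 0.2293/2 → 0, 7.4939/1 → 7; chars 07.
Subsquare: 0.2293/0.0833333 → 2 → c, 0.4939/0.0416667 → 11 → l; chars cl.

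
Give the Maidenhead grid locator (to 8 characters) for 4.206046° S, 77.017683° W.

FI15lt70

Add 180° to longitude and 90° to latitude: 102.98232, 85.79395.
Field (20°×10°, letters A–R): lon ⌊102.98232/20⌋ = 5 → F; lat ⌊85.79395/10⌋ = 8 → I.
Square (2°×1°, digits 0–9): lon ⌊2.98232/2⌋ = 1; lat ⌊5.79395/1⌋ = 5.
Subsquare (5′×2.5′, letters a–x): lon ⌊0.98232/0.0833333⌋ = 11 → l; lat ⌊0.79395/0.0416667⌋ = 19 → t.
Extended square (30″×15″, digits 0–9): lon ⌊0.06565/0.00833333⌋ = 7; lat ⌊0.00229/0.00416667⌋ = 0.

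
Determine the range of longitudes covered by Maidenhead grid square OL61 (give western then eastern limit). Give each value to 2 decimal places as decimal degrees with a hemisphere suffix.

Field O=14, L=11: +14·20° lon, +11·10° lat → SW at lon 100°, lat 20°.
Square 6, 1: +6·2° lon, +1·1° lat → SW at lon 112°, lat 21°.
Cell spans 2° lon × 1° lat.
west 112.00° E, east 114.00° E.

112.00° E, 114.00° E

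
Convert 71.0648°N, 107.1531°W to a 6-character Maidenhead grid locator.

Shift to the Maidenhead origin (180°W, 90°S): lon 72.8469, lat 161.0648.
Field: 72.8469/20 → 3 → D, 161.0648/10 → 16 → Q; chars DQ.
Square: 12.8469/2 → 6, 1.0648/1 → 1; chars 61.
Subsquare: 0.8469/0.0833333 → 10 → k, 0.0648/0.0416667 → 1 → b; chars kb.

DQ61kb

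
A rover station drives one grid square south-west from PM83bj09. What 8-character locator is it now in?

PM83aj98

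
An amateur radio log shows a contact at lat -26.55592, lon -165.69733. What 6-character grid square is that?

AG73dk

Offset from 180°W / 90°S: lon 14.3027°, lat 63.4441°.
Field: 14.3027/20 → 0 → A, 63.4441/10 → 6 → G; chars AG.
Square: 14.3027/2 → 7, 3.4441/1 → 3; chars 73.
Subsquare: 0.3027/0.0833333 → 3 → d, 0.4441/0.0416667 → 10 → k; chars dk.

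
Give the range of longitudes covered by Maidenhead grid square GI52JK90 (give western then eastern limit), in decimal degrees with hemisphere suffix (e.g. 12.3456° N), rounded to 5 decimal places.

49.17500° W, 49.16667° W

Field G=6, I=8: +6·20° lon, +8·10° lat → SW at lon -60°, lat -10°.
Square 5, 2: +5·2° lon, +2·1° lat → SW at lon -50°, lat -8°.
Subsquare j=9, k=10: +9·0.0833333° lon, +10·0.0416667° lat → SW at lon -49.25°, lat -7.58333°.
Extended square 9, 0: +9·0.00833333° lon, +0·0.00416667° lat → SW at lon -49.175°, lat -7.58333°.
Cell spans 0.00833333° lon × 0.00416667° lat.
west 49.17500° W, east 49.16667° W.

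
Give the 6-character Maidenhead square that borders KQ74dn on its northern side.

KQ74do

Latitude subsquare n = 13; +1 → 14 = o.
The longitude characters are unchanged.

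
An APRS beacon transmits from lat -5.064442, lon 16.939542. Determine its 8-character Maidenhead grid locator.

Shift to the Maidenhead origin (180°W, 90°S): lon 196.93954, lat 84.93556.
Field: 196.93954/20 → 9 → J, 84.93556/10 → 8 → I; chars JI.
Square: 16.93954/2 → 8, 4.93556/1 → 4; chars 84.
Subsquare: 0.93954/0.0833333 → 11 → l, 0.93556/0.0416667 → 22 → w; chars lw.
Extended square: 0.02288/0.00833333 → 2, 0.01889/0.00416667 → 4; chars 24.

JI84lw24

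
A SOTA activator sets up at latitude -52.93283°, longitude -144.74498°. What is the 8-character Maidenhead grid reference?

BD77pb06

Add 180° to longitude and 90° to latitude: 35.25502, 37.06717.
Field (20°×10°, letters A–R): 35.25502/20 → 1 → B, 37.06717/10 → 3 → D; chars BD.
Square (2°×1°, digits 0–9): 15.25502/2 → 7, 7.06717/1 → 7; chars 77.
Subsquare (5′×2.5′, letters a–x): 1.25502/0.0833333 → 15 → p, 0.06717/0.0416667 → 1 → b; chars pb.
Extended square (30″×15″, digits 0–9): 0.00502/0.00833333 → 0, 0.02550/0.00416667 → 6; chars 06.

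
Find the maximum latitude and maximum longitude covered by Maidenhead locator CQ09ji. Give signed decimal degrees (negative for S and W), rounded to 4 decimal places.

79.3750, -139.1667

Field C=2, Q=16: +2·20° lon, +16·10° lat → SW at lon -140°, lat 70°.
Square 0, 9: +0·2° lon, +9·1° lat → SW at lon -140°, lat 79°.
Subsquare j=9, i=8: +9·0.0833333° lon, +8·0.0416667° lat → SW at lon -139.25°, lat 79.3333°.
Cell spans 0.0833333° lon × 0.0416667° lat. NE corner is SW corner plus one full cell.
latitude 79.3750, longitude -139.1667.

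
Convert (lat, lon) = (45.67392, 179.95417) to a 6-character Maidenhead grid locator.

RN95xq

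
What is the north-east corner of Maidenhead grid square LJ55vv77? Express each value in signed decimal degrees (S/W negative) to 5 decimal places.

5.90833, 51.81667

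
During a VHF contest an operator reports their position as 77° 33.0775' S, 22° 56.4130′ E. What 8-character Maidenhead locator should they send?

KB12lk27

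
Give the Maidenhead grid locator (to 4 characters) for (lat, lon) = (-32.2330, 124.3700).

PF27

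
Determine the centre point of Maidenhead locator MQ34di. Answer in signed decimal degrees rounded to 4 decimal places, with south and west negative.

74.3542, 66.2917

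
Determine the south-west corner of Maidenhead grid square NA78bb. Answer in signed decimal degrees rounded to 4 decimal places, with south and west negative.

Field N=13, A=0: +13·20° lon, +0·10° lat → SW at lon 80°, lat -90°.
Square 7, 8: +7·2° lon, +8·1° lat → SW at lon 94°, lat -82°.
Subsquare b=1, b=1: +1·0.0833333° lon, +1·0.0416667° lat → SW at lon 94.0833°, lat -81.9583°.
latitude -81.9583, longitude 94.0833.

-81.9583, 94.0833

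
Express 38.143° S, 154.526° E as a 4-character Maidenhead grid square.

QF71

Add 180° to longitude and 90° to latitude: 334.53, 51.86.
Field: 334.53/20 → 16 → Q, 51.86/10 → 5 → F; chars QF.
Square: 14.53/2 → 7, 1.86/1 → 1; chars 71.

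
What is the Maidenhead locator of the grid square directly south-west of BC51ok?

BC51nj

Longitude subsquare o = 14; −1 → 13 = n.
Latitude subsquare k = 10; −1 → 9 = j.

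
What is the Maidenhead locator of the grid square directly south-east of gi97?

HI06

Longitude square 9; +1 → 10, wraps to 0, carry into field.
Longitude field G = 6; +1 → 7 = H.
Latitude square 7; −1 → 6.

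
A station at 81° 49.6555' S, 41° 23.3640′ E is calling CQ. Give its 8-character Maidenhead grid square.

LA08qe61

Offset from 180°W / 90°S: lon 221.38940°, lat 8.17241°.
Field: 221.38940/20 → 11 → L, 8.17241/10 → 0 → A; chars LA.
Square: 1.38940/2 → 0, 8.17241/1 → 8; chars 08.
Subsquare: 1.38940/0.0833333 → 16 → q, 0.17241/0.0416667 → 4 → e; chars qe.
Extended square: 0.05607/0.00833333 → 6, 0.00574/0.00416667 → 1; chars 61.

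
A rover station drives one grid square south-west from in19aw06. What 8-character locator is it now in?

IN09xw95

Longitude extended square 0; −1 → -1, wraps to 9, carry into subsquare.
Longitude subsquare a = 0; −1 → -1, wraps to 23 = x, carry into square.
Longitude square 1; −1 → 0.
Latitude extended square 6; −1 → 5.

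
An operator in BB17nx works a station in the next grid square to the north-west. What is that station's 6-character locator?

BB18ma

Longitude subsquare n = 13; −1 → 12 = m.
Latitude subsquare x = 23; +1 → 24, wraps to 0 = a, carry into square.
Latitude square 7; +1 → 8.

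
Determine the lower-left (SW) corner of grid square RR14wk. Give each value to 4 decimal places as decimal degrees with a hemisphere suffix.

Field R=17, R=17: +17·20° lon, +17·10° lat → SW at lon 160°, lat 80°.
Square 1, 4: +1·2° lon, +4·1° lat → SW at lon 162°, lat 84°.
Subsquare w=22, k=10: +22·0.0833333° lon, +10·0.0416667° lat → SW at lon 163.833°, lat 84.4167°.
latitude 84.4167° N, longitude 163.8333° E.

84.4167° N, 163.8333° E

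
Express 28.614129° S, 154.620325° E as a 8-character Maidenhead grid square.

QG71hj42

Shift to the Maidenhead origin (180°W, 90°S): lon 334.62032, lat 61.38587.
Field: lon ⌊334.62032/20⌋ = 16 → Q; lat ⌊61.38587/10⌋ = 6 → G.
Square: lon ⌊14.62032/2⌋ = 7; lat ⌊1.38587/1⌋ = 1.
Subsquare: lon ⌊0.62032/0.0833333⌋ = 7 → h; lat ⌊0.38587/0.0416667⌋ = 9 → j.
Extended square: lon ⌊0.03699/0.00833333⌋ = 4; lat ⌊0.01087/0.00416667⌋ = 2.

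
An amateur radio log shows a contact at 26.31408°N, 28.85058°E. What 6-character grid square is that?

KL46kh

Add 180° to longitude and 90° to latitude: 208.8506, 116.3141.
Field: 208.8506/20 → 10 → K, 116.3141/10 → 11 → L; chars KL.
Square: 8.8506/2 → 4, 6.3141/1 → 6; chars 46.
Subsquare: 0.8506/0.0833333 → 10 → k, 0.3141/0.0416667 → 7 → h; chars kh.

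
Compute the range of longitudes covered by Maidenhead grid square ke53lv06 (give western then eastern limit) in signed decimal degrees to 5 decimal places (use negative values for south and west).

Field K=10, E=4: +10·20° lon, +4·10° lat → SW at lon 20°, lat -50°.
Square 5, 3: +5·2° lon, +3·1° lat → SW at lon 30°, lat -47°.
Subsquare l=11, v=21: +11·0.0833333° lon, +21·0.0416667° lat → SW at lon 30.9167°, lat -46.125°.
Extended square 0, 6: +0·0.00833333° lon, +6·0.00416667° lat → SW at lon 30.9167°, lat -46.1°.
Cell spans 0.00833333° lon × 0.00416667° lat.
west 30.91667, east 30.92500.

30.91667, 30.92500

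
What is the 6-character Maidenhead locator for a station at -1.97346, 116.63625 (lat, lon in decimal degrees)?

Shift to the Maidenhead origin (180°W, 90°S): lon 296.6363, lat 88.0265.
Field (20°×10°, letters A–R): lon ⌊296.6363/20⌋ = 14 → O; lat ⌊88.0265/10⌋ = 8 → I.
Square (2°×1°, digits 0–9): lon ⌊16.6363/2⌋ = 8; lat ⌊8.0265/1⌋ = 8.
Subsquare (5′×2.5′, letters a–x): lon ⌊0.6363/0.0833333⌋ = 7 → h; lat ⌊0.0265/0.0416667⌋ = 0 → a.

OI88ha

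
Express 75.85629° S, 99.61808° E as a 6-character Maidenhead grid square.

Shift to the Maidenhead origin (180°W, 90°S): lon 279.6181, lat 14.1437.
Field: 279.6181/20 → 13 → N, 14.1437/10 → 1 → B; chars NB.
Square: 19.6181/2 → 9, 4.1437/1 → 4; chars 94.
Subsquare: 1.6181/0.0833333 → 19 → t, 0.1437/0.0416667 → 3 → d; chars td.

NB94td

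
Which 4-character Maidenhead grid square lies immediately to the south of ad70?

AC79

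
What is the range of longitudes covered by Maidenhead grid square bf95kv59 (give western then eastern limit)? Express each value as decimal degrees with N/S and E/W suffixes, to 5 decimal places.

141.12500° W, 141.11667° W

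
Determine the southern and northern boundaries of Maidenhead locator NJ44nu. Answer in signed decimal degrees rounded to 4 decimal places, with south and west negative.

4.8333, 4.8750

Field N=13, J=9: +13·20° lon, +9·10° lat → SW at lon 80°, lat 0°.
Square 4, 4: +4·2° lon, +4·1° lat → SW at lon 88°, lat 4°.
Subsquare n=13, u=20: +13·0.0833333° lon, +20·0.0416667° lat → SW at lon 89.0833°, lat 4.83333°.
Cell spans 0.0833333° lon × 0.0416667° lat.
south 4.8333, north 4.8750.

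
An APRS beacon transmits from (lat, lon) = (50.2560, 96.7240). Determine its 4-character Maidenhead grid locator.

Offset from 180°W / 90°S: lon 276.72°, lat 140.26°.
Field: lon ⌊276.72/20⌋ = 13 → N; lat ⌊140.26/10⌋ = 14 → O.
Square: lon ⌊16.72/2⌋ = 8; lat ⌊0.26/1⌋ = 0.

NO80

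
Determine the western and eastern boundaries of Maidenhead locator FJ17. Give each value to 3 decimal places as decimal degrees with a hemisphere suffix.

78.000° W, 76.000° W

Field F=5, J=9: +5·20° lon, +9·10° lat → SW at lon -80°, lat 0°.
Square 1, 7: +1·2° lon, +7·1° lat → SW at lon -78°, lat 7°.
Cell spans 2° lon × 1° lat.
west 78.000° W, east 76.000° W.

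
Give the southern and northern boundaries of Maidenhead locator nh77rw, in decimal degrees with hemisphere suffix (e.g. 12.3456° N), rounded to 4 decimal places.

12.0833° S, 12.0417° S

Field N=13, H=7: +13·20° lon, +7·10° lat → SW at lon 80°, lat -20°.
Square 7, 7: +7·2° lon, +7·1° lat → SW at lon 94°, lat -13°.
Subsquare r=17, w=22: +17·0.0833333° lon, +22·0.0416667° lat → SW at lon 95.4167°, lat -12.0833°.
Cell spans 0.0833333° lon × 0.0416667° lat.
south 12.0833° S, north 12.0417° S.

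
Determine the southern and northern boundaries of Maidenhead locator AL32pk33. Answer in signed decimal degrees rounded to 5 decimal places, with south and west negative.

22.42917, 22.43333

Field A=0, L=11: +0·20° lon, +11·10° lat → SW at lon -180°, lat 20°.
Square 3, 2: +3·2° lon, +2·1° lat → SW at lon -174°, lat 22°.
Subsquare p=15, k=10: +15·0.0833333° lon, +10·0.0416667° lat → SW at lon -172.75°, lat 22.4167°.
Extended square 3, 3: +3·0.00833333° lon, +3·0.00416667° lat → SW at lon -172.725°, lat 22.4292°.
Cell spans 0.00833333° lon × 0.00416667° lat.
south 22.42917, north 22.43333.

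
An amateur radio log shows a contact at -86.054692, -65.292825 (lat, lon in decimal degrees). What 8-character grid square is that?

Offset from 180°W / 90°S: lon 114.70718°, lat 3.94531°.
Field: lon ⌊114.70718/20⌋ = 5 → F; lat ⌊3.94531/10⌋ = 0 → A.
Square: lon ⌊14.70718/2⌋ = 7; lat ⌊3.94531/1⌋ = 3.
Subsquare: lon ⌊0.70718/0.0833333⌋ = 8 → i; lat ⌊0.94531/0.0416667⌋ = 22 → w.
Extended square: lon ⌊0.04051/0.00833333⌋ = 4; lat ⌊0.02864/0.00416667⌋ = 6.

FA73iw46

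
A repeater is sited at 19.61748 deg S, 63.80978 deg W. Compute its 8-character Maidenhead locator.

FH80cj21

Shift to the Maidenhead origin (180°W, 90°S): lon 116.19022, lat 70.38252.
Field: lon ⌊116.19022/20⌋ = 5 → F; lat ⌊70.38252/10⌋ = 7 → H.
Square: lon ⌊16.19022/2⌋ = 8; lat ⌊0.38252/1⌋ = 0.
Subsquare: lon ⌊0.19022/0.0833333⌋ = 2 → c; lat ⌊0.38252/0.0416667⌋ = 9 → j.
Extended square: lon ⌊0.02355/0.00833333⌋ = 2; lat ⌊0.00752/0.00416667⌋ = 1.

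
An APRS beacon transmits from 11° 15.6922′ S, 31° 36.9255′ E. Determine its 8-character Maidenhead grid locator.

Add 180° to longitude and 90° to latitude: 211.61542, 78.73846.
Field: lon ⌊211.61542/20⌋ = 10 → K; lat ⌊78.73846/10⌋ = 7 → H.
Square: lon ⌊11.61542/2⌋ = 5; lat ⌊8.73846/1⌋ = 8.
Subsquare: lon ⌊1.61542/0.0833333⌋ = 19 → t; lat ⌊0.73846/0.0416667⌋ = 17 → r.
Extended square: lon ⌊0.03209/0.00833333⌋ = 3; lat ⌊0.03013/0.00416667⌋ = 7.

KH58tr37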